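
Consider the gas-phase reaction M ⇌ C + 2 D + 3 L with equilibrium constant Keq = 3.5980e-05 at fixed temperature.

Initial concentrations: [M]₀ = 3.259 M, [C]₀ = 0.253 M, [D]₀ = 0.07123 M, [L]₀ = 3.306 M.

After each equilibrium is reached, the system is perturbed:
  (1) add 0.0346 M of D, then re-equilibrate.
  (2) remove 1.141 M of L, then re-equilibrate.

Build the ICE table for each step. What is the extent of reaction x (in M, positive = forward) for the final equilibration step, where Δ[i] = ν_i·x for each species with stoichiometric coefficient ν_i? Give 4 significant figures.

Q₀ = 0.01423 vs Keq = 3.5980e-05 ⇒ Q>K, reverse
Step 1:
                   M          C          D          L
  I            3.259      0.253    0.07123      3.306
  C          0.03359   -0.03359   -0.06718    -0.1008
  E            3.293     0.2194   0.004049      3.205
  solve Keq expr → x = -0.03359; check Q = 3.5980e-05
Then add 0.0346 M of D.
Step 2:
                   M          C          D          L
  I            3.293     0.2194    0.03865      3.205
  C          0.01716   -0.01716   -0.03432   -0.05148
  E             3.31     0.2023   0.004333      3.154
  solve Keq expr → x = -0.01716; check Q = 3.5980e-05
Then remove 1.141 M of L.
Step 3:
                   M          C          D          L
  I             3.31     0.2023   0.004333      2.013
  C        -0.002041   0.002041   0.004082   0.006122
  E            3.308     0.2043   0.008414      2.019
  solve Keq expr → x = 0.002041; check Q = 3.5980e-05

x = 0.002041 M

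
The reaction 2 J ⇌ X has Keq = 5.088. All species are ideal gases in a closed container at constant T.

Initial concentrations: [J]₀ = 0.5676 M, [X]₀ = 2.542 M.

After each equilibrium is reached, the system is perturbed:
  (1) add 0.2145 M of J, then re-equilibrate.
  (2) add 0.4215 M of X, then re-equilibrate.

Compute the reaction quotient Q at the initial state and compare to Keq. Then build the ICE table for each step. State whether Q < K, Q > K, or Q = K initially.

Q₀ = 7.89 vs Keq = 5.088 ⇒ Q>K, reverse
Step 1:
                   J          X
  init        0.5676      2.542
  Δ           0.1301   -0.06506
  eq          0.6977      2.477
  solve Keq expr → x = -0.06506; check Q = 5.088
Then add 0.2145 M of J.
Step 2:
                   J          X
  init        0.9122      2.477
  Δ          -0.2005     0.1003
  eq          0.7117      2.577
  solve Keq expr → x = 0.1003; check Q = 5.088
Then add 0.4215 M of X.
Step 3:
                   J          X
  init        0.7117      2.999
  Δ          0.05262   -0.02631
  eq          0.7643      2.972
  solve Keq expr → x = -0.02631; check Q = 5.088

Q₀ = 7.89; Q > K (proceeds reverse)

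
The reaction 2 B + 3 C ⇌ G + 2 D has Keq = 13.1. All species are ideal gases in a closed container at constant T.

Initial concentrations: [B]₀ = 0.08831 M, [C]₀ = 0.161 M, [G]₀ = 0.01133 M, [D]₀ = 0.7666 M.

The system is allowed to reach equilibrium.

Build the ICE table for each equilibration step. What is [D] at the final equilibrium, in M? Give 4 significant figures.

[D]_eq = 0.7476 M

Q₀ = 204.6 vs Keq = 13.1 ⇒ Q>K, reverse
Step 1:
                  B         C         G         D
  Initial   0.08831     0.161   0.01133    0.7666
  Change    0.01899   0.02848 -0.009494  -0.01899
  Equil      0.1073    0.1895  0.001836    0.7476
  solve Keq expr → x = -0.009494; check Q = 13.1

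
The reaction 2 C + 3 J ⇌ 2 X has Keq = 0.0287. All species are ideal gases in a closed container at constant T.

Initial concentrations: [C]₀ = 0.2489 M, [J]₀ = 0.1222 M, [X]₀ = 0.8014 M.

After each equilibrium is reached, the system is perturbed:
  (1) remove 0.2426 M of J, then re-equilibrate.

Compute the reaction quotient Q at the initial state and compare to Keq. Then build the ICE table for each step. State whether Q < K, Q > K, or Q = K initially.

Q₀ = 5681 vs Keq = 0.0287 ⇒ Q>K, reverse
Step 1:
                    C           J           X
  I            0.2489      0.1222      0.8014
  C            0.6347      0.9521     -0.6347
  E            0.8836       1.074      0.1667
  solve Keq expr → x = -0.3174; check Q = 0.0287
Then remove 0.2426 M of J.
Step 2:
                    C           J           X
  I            0.8836      0.8317      0.1667
  C           0.03656     0.05484    -0.03656
  E            0.9202      0.8865      0.1301
  solve Keq expr → x = -0.01828; check Q = 0.0287

Q₀ = 5681; Q > K (proceeds reverse)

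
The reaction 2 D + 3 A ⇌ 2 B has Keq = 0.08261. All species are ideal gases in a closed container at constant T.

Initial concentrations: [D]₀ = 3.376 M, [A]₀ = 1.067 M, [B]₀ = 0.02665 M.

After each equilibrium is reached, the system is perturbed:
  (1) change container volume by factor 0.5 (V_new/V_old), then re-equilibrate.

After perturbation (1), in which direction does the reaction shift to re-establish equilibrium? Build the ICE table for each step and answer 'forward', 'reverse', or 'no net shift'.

Q₀ = 5.1298e-05 vs Keq = 0.08261 ⇒ Q<K, forward
Step 1:
                   D          A          B
  Initial      3.376      1.067    0.02665
  Change     -0.3385    -0.5077     0.3385
  Equil        3.038     0.5593     0.3651
  solve Keq expr → x = 0.1692; check Q = 0.08261
Then change container volume by factor 0.5 (V_new/V_old).
Step 2:
                   D          A          B
  Initial      6.075      1.119     0.7303
  Change     -0.2712    -0.4068     0.2712
  Equil        5.804     0.7117      1.002
  solve Keq expr → x = 0.1356; check Q = 0.08261

Direction: forward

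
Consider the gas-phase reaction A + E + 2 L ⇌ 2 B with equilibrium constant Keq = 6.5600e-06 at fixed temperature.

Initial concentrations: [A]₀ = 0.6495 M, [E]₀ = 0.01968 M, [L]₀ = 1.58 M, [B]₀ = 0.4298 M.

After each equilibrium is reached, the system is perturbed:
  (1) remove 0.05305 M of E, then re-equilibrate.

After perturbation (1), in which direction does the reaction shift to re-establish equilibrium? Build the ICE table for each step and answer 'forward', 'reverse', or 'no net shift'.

Q₀ = 5.789 vs Keq = 6.5600e-06 ⇒ Q>K, reverse
Step 1:
                   A          E          L          B
  Initial     0.6495    0.01968       1.58     0.4298
  Change      0.2137     0.2137     0.4275    -0.4275
  Equil       0.8632     0.2334      2.007   0.002308
  solve Keq expr → x = -0.2137; check Q = 6.5600e-06
Then remove 0.05305 M of E.
Step 2:
                   A          E          L          B
  Initial     0.8632     0.1804      2.007   0.002308
  Change  1.3896e-04 1.3896e-04 2.7793e-04 -2.7793e-04
  Equil       0.8634     0.1805      2.008    0.00203
  solve Keq expr → x = -1.3896e-04; check Q = 6.5600e-06

Direction: reverse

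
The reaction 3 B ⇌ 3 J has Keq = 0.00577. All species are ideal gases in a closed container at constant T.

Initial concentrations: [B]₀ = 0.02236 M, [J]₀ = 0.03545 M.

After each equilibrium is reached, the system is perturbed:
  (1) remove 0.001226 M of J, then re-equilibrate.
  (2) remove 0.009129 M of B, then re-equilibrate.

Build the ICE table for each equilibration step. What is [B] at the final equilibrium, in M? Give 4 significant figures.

[B]_eq = 0.04024 M

Q₀ = 3.985 vs Keq = 0.00577 ⇒ Q>K, reverse
Step 1:
                   B          J
  init       0.02236    0.03545
  Δ          0.02666   -0.02666
  eq         0.04902   0.008792
  solve Keq expr → x = -0.008886; check Q = 0.00577
Then remove 0.001226 M of J.
Step 2:
                   B          J
  init       0.04902   0.007566
  Δ         -0.00104    0.00104
  eq         0.04798   0.008605
  solve Keq expr → x = 3.4652e-04; check Q = 0.00577
Then remove 0.009129 M of B.
Step 3:
                   B          J
  init       0.03885   0.008605
  Δ         0.001388  -0.001388
  eq         0.04024   0.007217
  solve Keq expr → x = -4.6279e-04; check Q = 0.00577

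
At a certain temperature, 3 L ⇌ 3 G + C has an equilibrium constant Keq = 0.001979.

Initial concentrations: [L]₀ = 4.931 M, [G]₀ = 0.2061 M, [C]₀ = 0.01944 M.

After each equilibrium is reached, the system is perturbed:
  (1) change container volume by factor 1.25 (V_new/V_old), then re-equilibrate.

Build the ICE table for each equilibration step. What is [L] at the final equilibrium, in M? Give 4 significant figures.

Q₀ = 1.4195e-06 vs Keq = 0.001979 ⇒ Q<K, forward
Step 1:
                  L         G         C
  init        4.931    0.2061   0.01944
  Δ         -0.6584    0.6584    0.2195
  eq          4.273    0.8645    0.2389
  solve Keq expr → x = 0.2195; check Q = 0.001979
Then change container volume by factor 1.25 (V_new/V_old).
Step 2:
                  L         G         C
  init        3.418    0.6916    0.1911
  Δ        -0.03274   0.03274   0.01091
  eq          3.385    0.7243     0.202
  solve Keq expr → x = 0.01091; check Q = 0.001979

[L]_eq = 3.385 M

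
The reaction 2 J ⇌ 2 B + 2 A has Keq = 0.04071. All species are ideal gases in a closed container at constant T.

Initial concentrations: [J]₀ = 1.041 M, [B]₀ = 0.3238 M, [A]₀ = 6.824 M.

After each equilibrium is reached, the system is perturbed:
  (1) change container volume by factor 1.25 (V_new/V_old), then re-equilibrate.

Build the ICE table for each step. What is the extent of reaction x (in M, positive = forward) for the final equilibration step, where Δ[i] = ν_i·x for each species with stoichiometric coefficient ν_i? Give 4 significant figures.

Q₀ = 4.505 vs Keq = 0.04071 ⇒ Q>K, reverse
Step 1:
                  J         B         A
  init        1.041    0.3238     6.824
  Δ           0.283    -0.283    -0.283
  eq          1.324   0.04084     6.541
  solve Keq expr → x = -0.1415; check Q = 0.04071
Then change container volume by factor 1.25 (V_new/V_old).
Step 2:
                  J         B         A
  init        1.059   0.03267     5.233
  Δ       -0.007806  0.007806  0.007806
  eq          1.051   0.04048     5.241
  solve Keq expr → x = 0.003903; check Q = 0.04071

x = 0.003903 M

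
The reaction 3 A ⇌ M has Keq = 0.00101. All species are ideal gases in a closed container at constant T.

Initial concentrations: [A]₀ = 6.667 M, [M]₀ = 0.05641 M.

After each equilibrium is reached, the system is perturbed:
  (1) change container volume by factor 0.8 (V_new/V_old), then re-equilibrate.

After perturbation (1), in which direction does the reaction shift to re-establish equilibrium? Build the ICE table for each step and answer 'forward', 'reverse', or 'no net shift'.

Direction: forward

Q₀ = 1.9036e-04 vs Keq = 0.00101 ⇒ Q<K, forward
Step 1:
                  A         M
  I           6.667   0.05641
  C         -0.5308    0.1769
  E           6.136    0.2334
  solve Keq expr → x = 0.1769; check Q = 0.00101
Then change container volume by factor 0.8 (V_new/V_old).
Step 2:
                  A         M
  I            7.67    0.2917
  C         -0.3255    0.1085
  E           7.345    0.4002
  solve Keq expr → x = 0.1085; check Q = 0.00101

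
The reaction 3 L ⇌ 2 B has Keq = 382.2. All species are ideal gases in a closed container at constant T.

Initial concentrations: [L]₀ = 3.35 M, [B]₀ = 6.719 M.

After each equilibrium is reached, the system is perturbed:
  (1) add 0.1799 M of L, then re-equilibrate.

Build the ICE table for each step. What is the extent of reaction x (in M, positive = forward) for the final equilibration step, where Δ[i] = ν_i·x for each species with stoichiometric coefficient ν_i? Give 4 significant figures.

Q₀ = 1.201 vs Keq = 382.2 ⇒ Q<K, forward
Step 1:
                  L         B
  I            3.35     6.719
  C          -2.773     1.849
  E           0.577     8.568
  solve Keq expr → x = 0.9243; check Q = 382.2
Then add 0.1799 M of L.
Step 2:
                  L         B
  I          0.7569     8.568
  C         -0.1747    0.1165
  E          0.5822     8.684
  solve Keq expr → x = 0.05823; check Q = 382.2

x = 0.05823 M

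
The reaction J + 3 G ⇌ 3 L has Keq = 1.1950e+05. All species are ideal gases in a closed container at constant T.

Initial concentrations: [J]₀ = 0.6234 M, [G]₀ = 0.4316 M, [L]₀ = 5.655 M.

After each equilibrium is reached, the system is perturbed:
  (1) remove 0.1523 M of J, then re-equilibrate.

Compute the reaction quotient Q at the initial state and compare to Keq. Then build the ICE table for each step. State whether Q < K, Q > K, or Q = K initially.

Q₀ = 3608 vs Keq = 1.1950e+05 ⇒ Q<K, forward
Step 1:
                    J           G           L
  I            0.6234      0.4316       5.655
  C          -0.09419     -0.2826      0.2826
  E            0.5292       0.149       5.938
  solve Keq expr → x = 0.09419; check Q = 1.1950e+05
Then remove 0.1523 M of J.
Step 2:
                    J           G           L
  I            0.3769       0.149       5.938
  C          0.005526     0.01658    -0.01658
  E            0.3824      0.1656       5.921
  solve Keq expr → x = -0.005526; check Q = 1.1950e+05

Q₀ = 3608; Q < K (proceeds forward)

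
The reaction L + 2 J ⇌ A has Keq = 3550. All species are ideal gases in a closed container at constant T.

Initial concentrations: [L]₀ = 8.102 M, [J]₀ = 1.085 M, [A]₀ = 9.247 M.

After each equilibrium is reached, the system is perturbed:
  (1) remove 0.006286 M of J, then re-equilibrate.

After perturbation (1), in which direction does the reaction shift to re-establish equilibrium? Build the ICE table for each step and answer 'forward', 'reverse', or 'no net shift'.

Q₀ = 0.9695 vs Keq = 3550 ⇒ Q<K, forward
Step 1:
                  L         J         A
  init        8.102     1.085     9.247
  Δ          -0.533    -1.066     0.533
  eq          7.569   0.01908      9.78
  solve Keq expr → x = 0.533; check Q = 3550
Then remove 0.006286 M of J.
Step 2:
                  L         J         A
  init        7.569   0.01279      9.78
  Δ        0.003139  0.006279 -0.003139
  eq          7.572   0.01907     9.777
  solve Keq expr → x = -0.003139; check Q = 3550

Direction: reverse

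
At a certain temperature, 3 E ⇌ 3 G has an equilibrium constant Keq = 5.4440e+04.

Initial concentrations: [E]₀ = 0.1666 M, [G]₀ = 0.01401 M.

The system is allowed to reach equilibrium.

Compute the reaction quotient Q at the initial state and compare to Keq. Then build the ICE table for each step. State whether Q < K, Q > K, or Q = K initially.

Q₀ = 5.9469e-04; Q < K (proceeds forward)

Q₀ = 5.9469e-04 vs Keq = 5.4440e+04 ⇒ Q<K, forward
Step 1:
                  E         G
  init       0.1666   0.01401
  Δ          -0.162     0.162
  eq       0.004643     0.176
  solve Keq expr → x = 0.05399; check Q = 5.4440e+04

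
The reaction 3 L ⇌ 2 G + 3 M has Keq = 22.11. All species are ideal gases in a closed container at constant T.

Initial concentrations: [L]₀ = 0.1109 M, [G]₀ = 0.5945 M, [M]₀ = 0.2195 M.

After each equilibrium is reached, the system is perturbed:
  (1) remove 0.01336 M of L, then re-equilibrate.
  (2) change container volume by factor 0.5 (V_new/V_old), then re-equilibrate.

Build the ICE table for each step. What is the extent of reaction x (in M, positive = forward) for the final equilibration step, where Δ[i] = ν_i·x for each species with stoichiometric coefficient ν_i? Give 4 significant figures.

Q₀ = 2.74 vs Keq = 22.11 ⇒ Q<K, forward
Step 1:
                    L           G           M
  I            0.1109      0.5945      0.2195
  C          -0.04274      0.0285     0.04274
  E           0.06816       0.623      0.2622
  solve Keq expr → x = 0.01425; check Q = 22.11
Then remove 0.01336 M of L.
Step 2:
                    L           G           M
  I            0.0548       0.623      0.2622
  C           0.01022   -0.006816    -0.01022
  E           0.06502      0.6162       0.252
  solve Keq expr → x = -0.003408; check Q = 22.11
Then change container volume by factor 0.5 (V_new/V_old).
Step 3:
                    L           G           M
  I              0.13       1.232       0.504
  C           0.05173    -0.03449    -0.05173
  E            0.1818       1.198      0.4523
  solve Keq expr → x = -0.01724; check Q = 22.11

x = -0.01724 M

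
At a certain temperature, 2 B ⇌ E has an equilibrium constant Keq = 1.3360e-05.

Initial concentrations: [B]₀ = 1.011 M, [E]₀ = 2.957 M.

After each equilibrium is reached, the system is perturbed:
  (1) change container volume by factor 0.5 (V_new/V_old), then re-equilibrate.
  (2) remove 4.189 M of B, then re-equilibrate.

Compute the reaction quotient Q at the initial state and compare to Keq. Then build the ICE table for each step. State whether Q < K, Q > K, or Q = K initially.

Q₀ = 2.893; Q > K (proceeds reverse)

Q₀ = 2.893 vs Keq = 1.3360e-05 ⇒ Q>K, reverse
Step 1:
                   B          E
  init         1.011      2.957
  Δ            5.913     -2.956
  eq           6.924 6.4045e-04
  solve Keq expr → x = -2.956; check Q = 1.3360e-05
Then change container volume by factor 0.5 (V_new/V_old).
Step 2:
                   B          E
  init         13.85   0.001281
  Δ         -0.00256    0.00128
  eq           13.84   0.002561
  solve Keq expr → x = 0.00128; check Q = 1.3360e-05
Then remove 4.189 M of B.
Step 3:
                   B          E
  init         9.656   0.002561
  Δ         0.002629  -0.001315
  eq           9.659   0.001246
  solve Keq expr → x = -0.001315; check Q = 1.3360e-05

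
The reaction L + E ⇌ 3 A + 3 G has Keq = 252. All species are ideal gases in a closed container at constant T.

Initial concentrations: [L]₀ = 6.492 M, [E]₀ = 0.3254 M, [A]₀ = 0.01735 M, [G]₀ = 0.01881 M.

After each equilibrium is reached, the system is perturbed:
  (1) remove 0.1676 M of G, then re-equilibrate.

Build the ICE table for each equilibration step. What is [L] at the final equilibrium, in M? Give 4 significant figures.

Q₀ = 1.6454e-11 vs Keq = 252 ⇒ Q<K, forward
Step 1:
                  L         E         A         G
  I           6.492    0.3254   0.01735   0.01881
  C         -0.3248   -0.3248    0.9744    0.9744
  E           6.167 6.1479e-04    0.9917    0.9932
  solve Keq expr → x = 0.3248; check Q = 252
Then remove 0.1676 M of G.
Step 2:
                  L         E         A         G
  I           6.167 6.1479e-04    0.9917    0.8256
  C       -2.5982e-04 -2.5982e-04 7.7946e-04 7.7946e-04
  E           6.167 3.5496e-04    0.9925    0.8263
  solve Keq expr → x = 2.5982e-04; check Q = 252

[L]_eq = 6.167 M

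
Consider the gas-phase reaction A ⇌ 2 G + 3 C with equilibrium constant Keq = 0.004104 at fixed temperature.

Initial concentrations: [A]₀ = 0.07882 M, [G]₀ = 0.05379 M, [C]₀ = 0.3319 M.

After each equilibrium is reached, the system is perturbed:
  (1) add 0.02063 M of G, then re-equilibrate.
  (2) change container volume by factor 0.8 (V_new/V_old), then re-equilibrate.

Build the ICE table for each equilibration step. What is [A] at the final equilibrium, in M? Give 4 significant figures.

[A]_eq = 0.104 M

Q₀ = 0.001342 vs Keq = 0.004104 ⇒ Q<K, forward
Step 1:
                  A         G         C
  Initial   0.07882   0.05379    0.3319
  Change   -0.01097   0.02194   0.03291
  Equil     0.06785   0.07573    0.3648
  solve Keq expr → x = 0.01097; check Q = 0.004104
Then add 0.02063 M of G.
Step 2:
                  A         G         C
  Initial   0.06785   0.09636    0.3648
  Change   0.005761  -0.01152  -0.01728
  Equil     0.07361   0.08484    0.3475
  solve Keq expr → x = -0.005761; check Q = 0.004104
Then change container volume by factor 0.8 (V_new/V_old).
Step 3:
                  A         G         C
  Initial   0.09201     0.106    0.4344
  Change    0.01197  -0.02393   -0.0359
  Equil       0.104   0.08211    0.3985
  solve Keq expr → x = -0.01197; check Q = 0.004104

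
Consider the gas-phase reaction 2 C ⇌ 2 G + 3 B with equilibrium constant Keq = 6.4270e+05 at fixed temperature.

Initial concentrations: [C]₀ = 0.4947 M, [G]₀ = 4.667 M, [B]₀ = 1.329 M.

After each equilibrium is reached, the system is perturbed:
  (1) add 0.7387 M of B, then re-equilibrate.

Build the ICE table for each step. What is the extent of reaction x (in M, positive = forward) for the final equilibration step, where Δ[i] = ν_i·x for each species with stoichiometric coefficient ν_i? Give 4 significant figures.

x = -0.005355 M

Q₀ = 208.9 vs Keq = 6.4270e+05 ⇒ Q<K, forward
Step 1:
                  C         G         B
  I          0.4947     4.667     1.329
  C          -0.476     0.476     0.714
  E         0.01873     5.143     2.043
  solve Keq expr → x = 0.238; check Q = 6.4270e+05
Then add 0.7387 M of B.
Step 2:
                  C         G         B
  I         0.01873     5.143     2.782
  C         0.01071  -0.01071  -0.01607
  E         0.02944     5.132     2.766
  solve Keq expr → x = -0.005355; check Q = 6.4270e+05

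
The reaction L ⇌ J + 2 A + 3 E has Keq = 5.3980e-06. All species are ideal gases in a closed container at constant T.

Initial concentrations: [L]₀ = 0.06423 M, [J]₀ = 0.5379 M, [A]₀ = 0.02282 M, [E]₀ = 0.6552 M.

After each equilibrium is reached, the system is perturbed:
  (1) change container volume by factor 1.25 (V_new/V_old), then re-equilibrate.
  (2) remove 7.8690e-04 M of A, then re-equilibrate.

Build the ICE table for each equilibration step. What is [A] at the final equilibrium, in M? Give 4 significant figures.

Q₀ = 0.001227 vs Keq = 5.3980e-06 ⇒ Q>K, reverse
Step 1:
                  L         J         A         E
  I         0.06423    0.5379   0.02282    0.6552
  C         0.01052  -0.01052  -0.02104  -0.03157
  E         0.07475    0.5274  0.001776    0.6236
  solve Keq expr → x = -0.01052; check Q = 5.3980e-06
Then change container volume by factor 1.25 (V_new/V_old).
Step 2:
                  L         J         A         E
  I          0.0598    0.4219  0.001421    0.4989
  C       -5.1874e-04 5.1874e-04  0.001037  0.001556
  E         0.05928    0.4224  0.002458    0.5005
  solve Keq expr → x = 5.1874e-04; check Q = 5.3980e-06
Then remove 7.8690e-04 M of A.
Step 3:
                  L         J         A         E
  I         0.05928    0.4224  0.001671    0.5005
  C       -3.8467e-04 3.8467e-04 7.6935e-04  0.001154
  E          0.0589    0.4228  0.002441    0.5016
  solve Keq expr → x = 3.8467e-04; check Q = 5.3980e-06

[A]_eq = 0.002441 M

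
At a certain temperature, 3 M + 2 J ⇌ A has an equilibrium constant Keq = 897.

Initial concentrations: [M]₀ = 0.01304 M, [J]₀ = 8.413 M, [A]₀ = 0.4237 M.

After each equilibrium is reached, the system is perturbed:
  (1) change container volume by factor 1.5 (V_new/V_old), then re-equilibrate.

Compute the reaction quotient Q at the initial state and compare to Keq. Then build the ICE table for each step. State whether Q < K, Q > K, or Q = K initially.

Q₀ = 2700; Q > K (proceeds reverse)

Q₀ = 2700 vs Keq = 897 ⇒ Q>K, reverse
Step 1:
                    M           J           A
  Initial     0.01304       8.413      0.4237
  Change     0.005753    0.003835   -0.001918
  Equil       0.01879       8.417      0.4218
  solve Keq expr → x = -0.001918; check Q = 897
Then change container volume by factor 1.5 (V_new/V_old).
Step 2:
                    M           J           A
  Initial     0.01253       5.611      0.2812
  Change     0.008893    0.005929   -0.002964
  Equil       0.02142       5.617      0.2782
  solve Keq expr → x = -0.002964; check Q = 897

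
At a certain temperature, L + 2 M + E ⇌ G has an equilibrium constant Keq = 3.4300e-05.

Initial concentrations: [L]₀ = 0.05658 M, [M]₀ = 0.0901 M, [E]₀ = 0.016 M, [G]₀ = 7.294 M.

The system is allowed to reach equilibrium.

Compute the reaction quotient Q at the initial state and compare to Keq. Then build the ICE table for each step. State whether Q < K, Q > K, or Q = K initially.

Q₀ = 9.9251e+05 vs Keq = 3.4300e-05 ⇒ Q>K, reverse
Step 1:
                  L         M         E         G
  init      0.05658    0.0901     0.016     7.294
  Δ           6.964     13.93     6.964    -6.964
  eq           7.02     14.02      6.98    0.3302
  solve Keq expr → x = -6.964; check Q = 3.4300e-05

Q₀ = 9.9251e+05; Q > K (proceeds reverse)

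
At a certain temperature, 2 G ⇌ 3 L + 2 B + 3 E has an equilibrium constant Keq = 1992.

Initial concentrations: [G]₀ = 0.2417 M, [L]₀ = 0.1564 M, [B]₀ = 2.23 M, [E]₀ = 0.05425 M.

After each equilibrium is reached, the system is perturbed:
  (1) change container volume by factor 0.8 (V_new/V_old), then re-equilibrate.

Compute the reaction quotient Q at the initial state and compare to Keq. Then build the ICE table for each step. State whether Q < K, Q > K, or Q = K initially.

Q₀ = 5.1996e-05; Q < K (proceeds forward)

Q₀ = 5.1996e-05 vs Keq = 1992 ⇒ Q<K, forward
Step 1:
                    G           L           B           E
  init         0.2417      0.1564        2.23     0.05425
  Δ           -0.2364      0.3546      0.2364      0.3546
  eq         0.005278       0.511       2.466      0.4089
  solve Keq expr → x = 0.1182; check Q = 1992
Then change container volume by factor 0.8 (V_new/V_old).
Step 2:
                    G           L           B           E
  init       0.006598      0.6388       3.083      0.5111
  Δ          0.005693    -0.00854   -0.005693    -0.00854
  eq          0.01229      0.6303       3.077      0.5026
  solve Keq expr → x = -0.002847; check Q = 1992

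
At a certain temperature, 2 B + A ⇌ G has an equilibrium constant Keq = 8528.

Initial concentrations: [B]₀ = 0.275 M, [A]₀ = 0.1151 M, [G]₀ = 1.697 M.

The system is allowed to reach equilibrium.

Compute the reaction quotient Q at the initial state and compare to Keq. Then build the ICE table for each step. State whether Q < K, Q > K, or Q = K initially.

Q₀ = 195 vs Keq = 8528 ⇒ Q<K, forward
Step 1:
                   B          A          G
  Initial      0.275     0.1151      1.697
  Change     -0.1819   -0.09093    0.09093
  Equil      0.09314    0.02417      1.788
  solve Keq expr → x = 0.09093; check Q = 8528

Q₀ = 195; Q < K (proceeds forward)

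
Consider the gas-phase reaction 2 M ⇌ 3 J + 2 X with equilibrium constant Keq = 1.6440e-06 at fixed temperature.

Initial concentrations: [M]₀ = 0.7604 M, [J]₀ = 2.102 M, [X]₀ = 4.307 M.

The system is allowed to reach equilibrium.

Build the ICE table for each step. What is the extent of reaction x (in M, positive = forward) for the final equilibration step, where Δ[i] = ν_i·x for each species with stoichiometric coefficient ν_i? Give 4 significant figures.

Q₀ = 298 vs Keq = 1.6440e-06 ⇒ Q>K, reverse
Step 1:
                   M          J          X
  Initial     0.7604      2.102      4.307
  Change       1.395     -2.092     -1.395
  Equil        2.155   0.009657      2.912
  solve Keq expr → x = -0.6974; check Q = 1.6440e-06

x = -0.6974 M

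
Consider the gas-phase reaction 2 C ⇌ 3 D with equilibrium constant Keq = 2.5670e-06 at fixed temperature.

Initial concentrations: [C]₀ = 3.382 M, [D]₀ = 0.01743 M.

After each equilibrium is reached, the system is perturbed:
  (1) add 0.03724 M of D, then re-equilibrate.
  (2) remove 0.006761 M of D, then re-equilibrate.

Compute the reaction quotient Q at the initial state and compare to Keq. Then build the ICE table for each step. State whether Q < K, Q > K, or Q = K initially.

Q₀ = 4.6296e-07 vs Keq = 2.5670e-06 ⇒ Q<K, forward
Step 1:
                    C           D
  Initial       3.382     0.01743
  Change    -0.008911     0.01337
  Equil         3.373      0.0308
  solve Keq expr → x = 0.004455; check Q = 2.5670e-06
Then add 0.03724 M of D.
Step 2:
                    C           D
  Initial       3.373     0.06804
  Change      0.02473    -0.03709
  Equil         3.398     0.03095
  solve Keq expr → x = -0.01236; check Q = 2.5670e-06
Then remove 0.006761 M of D.
Step 3:
                    C           D
  Initial       3.398     0.02419
  Change    -0.004489    0.006734
  Equil         3.393     0.03092
  solve Keq expr → x = 0.002245; check Q = 2.5670e-06

Q₀ = 4.6296e-07; Q < K (proceeds forward)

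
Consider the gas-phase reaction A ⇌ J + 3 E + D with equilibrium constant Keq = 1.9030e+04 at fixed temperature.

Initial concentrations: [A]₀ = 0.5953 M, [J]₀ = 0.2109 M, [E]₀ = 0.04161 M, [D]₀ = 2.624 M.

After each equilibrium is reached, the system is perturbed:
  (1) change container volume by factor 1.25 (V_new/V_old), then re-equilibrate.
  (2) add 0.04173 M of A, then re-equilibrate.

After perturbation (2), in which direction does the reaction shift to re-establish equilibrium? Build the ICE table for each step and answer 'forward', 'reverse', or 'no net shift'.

Direction: forward

Q₀ = 6.6973e-05 vs Keq = 1.9030e+04 ⇒ Q<K, forward
Step 1:
                   A          J          E          D
  I           0.5953     0.2109    0.04161      2.624
  C          -0.5945     0.5945      1.783     0.5945
  E       8.2797e-04     0.8054      1.825      3.218
  solve Keq expr → x = 0.5945; check Q = 1.9030e+04
Then change container volume by factor 1.25 (V_new/V_old).
Step 2:
                   A          J          E          D
  I       6.6238e-04     0.6443       1.46      2.575
  C       -3.9021e-04 3.9021e-04   0.001171 3.9021e-04
  E       2.7217e-04     0.6447      1.461      2.575
  solve Keq expr → x = 3.9021e-04; check Q = 1.9030e+04
Then add 0.04173 M of A.
Step 3:
                   A          J          E          D
  I            0.042     0.6447      1.461      2.575
  C         -0.04163    0.04163     0.1249    0.04163
  E       3.7655e-04     0.6863      1.586      2.617
  solve Keq expr → x = 0.04163; check Q = 1.9030e+04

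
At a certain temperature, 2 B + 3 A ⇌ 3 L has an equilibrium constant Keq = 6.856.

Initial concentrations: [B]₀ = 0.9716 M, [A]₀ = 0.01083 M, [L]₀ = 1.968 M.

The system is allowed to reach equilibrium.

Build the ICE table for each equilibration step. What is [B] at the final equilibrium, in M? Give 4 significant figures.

Q₀ = 6.3565e+06 vs Keq = 6.856 ⇒ Q>K, reverse
Step 1:
                  B         A         L
  init       0.9716   0.01083     1.968
  Δ          0.3887     0.583    -0.583
  eq           1.36    0.5938     1.385
  solve Keq expr → x = -0.1943; check Q = 6.856

[B]_eq = 1.36 M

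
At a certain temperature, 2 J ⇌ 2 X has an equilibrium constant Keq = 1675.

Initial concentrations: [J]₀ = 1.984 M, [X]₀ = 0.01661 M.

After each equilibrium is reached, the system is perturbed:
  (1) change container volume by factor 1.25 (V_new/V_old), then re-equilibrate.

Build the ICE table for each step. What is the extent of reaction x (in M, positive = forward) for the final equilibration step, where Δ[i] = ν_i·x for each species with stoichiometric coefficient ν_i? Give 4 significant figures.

Q₀ = 7.0090e-05 vs Keq = 1675 ⇒ Q<K, forward
Step 1:
                  J         X
  init        1.984   0.01661
  Δ          -1.936     1.936
  eq        0.04772     1.953
  solve Keq expr → x = 0.9681; check Q = 1675
Then change container volume by factor 1.25 (V_new/V_old).
Step 2:
                  J         X
  init      0.03817     1.562
  Δ               0         0
  eq        0.03817     1.562
  solve Keq expr → x = 0; check Q = 1675

x = 0 M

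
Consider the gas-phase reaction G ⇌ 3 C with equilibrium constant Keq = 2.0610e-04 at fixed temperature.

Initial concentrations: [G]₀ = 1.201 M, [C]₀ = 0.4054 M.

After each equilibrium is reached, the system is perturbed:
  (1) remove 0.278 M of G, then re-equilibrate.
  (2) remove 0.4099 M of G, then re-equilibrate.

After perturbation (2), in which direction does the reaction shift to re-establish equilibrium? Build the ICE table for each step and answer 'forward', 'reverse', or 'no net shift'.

Q₀ = 0.05548 vs Keq = 2.0610e-04 ⇒ Q>K, reverse
Step 1:
                    G           C
  init          1.201      0.4054
  Δ            0.1136     -0.3407
  eq            1.315     0.06471
  solve Keq expr → x = -0.1136; check Q = 2.0610e-04
Then remove 0.278 M of G.
Step 2:
                    G           C
  init          1.037     0.06471
  Δ          0.001632   -0.004896
  eq            1.038     0.05981
  solve Keq expr → x = -0.001632; check Q = 2.0610e-04
Then remove 0.4099 M of G.
Step 3:
                    G           C
  init         0.6283     0.05981
  Δ          0.003046   -0.009138
  eq           0.6313     0.05067
  solve Keq expr → x = -0.003046; check Q = 2.0610e-04

Direction: reverse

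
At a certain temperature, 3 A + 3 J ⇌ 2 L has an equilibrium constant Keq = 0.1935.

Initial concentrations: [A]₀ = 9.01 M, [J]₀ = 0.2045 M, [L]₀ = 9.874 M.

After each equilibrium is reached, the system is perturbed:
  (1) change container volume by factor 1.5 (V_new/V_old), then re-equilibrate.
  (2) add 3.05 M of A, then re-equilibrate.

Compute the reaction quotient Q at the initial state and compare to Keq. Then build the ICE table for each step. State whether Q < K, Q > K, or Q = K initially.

Q₀ = 15.59; Q > K (proceeds reverse)

Q₀ = 15.59 vs Keq = 0.1935 ⇒ Q>K, reverse
Step 1:
                   A          J          L
  init          9.01     0.2045      9.874
  Δ           0.6009     0.6009    -0.4006
  eq           9.611     0.8054      9.473
  solve Keq expr → x = -0.2003; check Q = 0.1935
Then change container volume by factor 1.5 (V_new/V_old).
Step 2:
                   A          J          L
  init         6.407     0.5369      6.316
  Δ           0.3211     0.3211     -0.214
  eq           6.728      0.858      6.102
  solve Keq expr → x = -0.107; check Q = 0.1935
Then add 3.05 M of A.
Step 3:
                   A          J          L
  init         9.778      0.858      6.102
  Δ           -0.242     -0.242     0.1613
  eq           9.536      0.616      6.263
  solve Keq expr → x = 0.08067; check Q = 0.1935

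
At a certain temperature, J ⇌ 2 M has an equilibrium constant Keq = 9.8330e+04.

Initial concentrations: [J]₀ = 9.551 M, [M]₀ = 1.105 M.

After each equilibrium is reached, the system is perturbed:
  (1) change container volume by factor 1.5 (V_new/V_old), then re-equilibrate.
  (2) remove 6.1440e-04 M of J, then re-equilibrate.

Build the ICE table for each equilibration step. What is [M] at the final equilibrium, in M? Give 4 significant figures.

[M]_eq = 13.47 M

Q₀ = 0.1278 vs Keq = 9.8330e+04 ⇒ Q<K, forward
Step 1:
                    J           M
  Initial       9.551       1.105
  Change       -9.547       19.09
  Equil      0.004149        20.2
  solve Keq expr → x = 9.547; check Q = 9.8330e+04
Then change container volume by factor 1.5 (V_new/V_old).
Step 2:
                    J           M
  Initial    0.002766       13.47
  Change  -9.2153e-04    0.001843
  Equil      0.001845       13.47
  solve Keq expr → x = 9.2153e-04; check Q = 9.8330e+04
Then remove 6.1440e-04 M of J.
Step 3:
                    J           M
  Initial     0.00123       13.47
  Change   6.1406e-04   -0.001228
  Equil      0.001844       13.47
  solve Keq expr → x = -6.1406e-04; check Q = 9.8330e+04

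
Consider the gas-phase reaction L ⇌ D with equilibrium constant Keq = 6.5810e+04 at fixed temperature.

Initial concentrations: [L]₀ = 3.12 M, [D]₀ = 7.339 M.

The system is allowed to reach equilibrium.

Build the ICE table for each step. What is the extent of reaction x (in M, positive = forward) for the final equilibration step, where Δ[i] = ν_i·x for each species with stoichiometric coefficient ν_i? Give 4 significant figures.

Q₀ = 2.352 vs Keq = 6.5810e+04 ⇒ Q<K, forward
Step 1:
                  L         D
  Initial      3.12     7.339
  Change      -3.12      3.12
  Equil   1.5892e-04     10.46
  solve Keq expr → x = 3.12; check Q = 6.5810e+04

x = 3.12 M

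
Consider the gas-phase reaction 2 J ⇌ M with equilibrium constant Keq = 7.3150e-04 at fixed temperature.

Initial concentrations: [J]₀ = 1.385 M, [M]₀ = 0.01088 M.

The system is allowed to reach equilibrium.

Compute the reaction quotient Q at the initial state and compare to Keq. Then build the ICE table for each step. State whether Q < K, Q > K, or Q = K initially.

Q₀ = 0.005672; Q > K (proceeds reverse)

Q₀ = 0.005672 vs Keq = 7.3150e-04 ⇒ Q>K, reverse
Step 1:
                   J          M
  I            1.385    0.01088
  C          0.01888  -0.009438
  E            1.404   0.001442
  solve Keq expr → x = -0.009438; check Q = 7.3150e-04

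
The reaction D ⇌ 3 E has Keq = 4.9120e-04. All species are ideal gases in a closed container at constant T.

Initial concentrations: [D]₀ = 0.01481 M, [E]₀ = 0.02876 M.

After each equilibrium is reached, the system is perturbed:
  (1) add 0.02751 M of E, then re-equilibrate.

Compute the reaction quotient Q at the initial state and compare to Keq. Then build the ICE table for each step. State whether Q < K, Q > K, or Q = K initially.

Q₀ = 0.001606; Q > K (proceeds reverse)

Q₀ = 0.001606 vs Keq = 4.9120e-04 ⇒ Q>K, reverse
Step 1:
                    D           E
  init        0.01481     0.02876
  Δ          0.002751   -0.008252
  eq          0.01756     0.02051
  solve Keq expr → x = -0.002751; check Q = 4.9120e-04
Then add 0.02751 M of E.
Step 2:
                    D           E
  init        0.01756     0.04802
  Δ          0.008235    -0.02471
  eq           0.0258     0.02331
  solve Keq expr → x = -0.008235; check Q = 4.9120e-04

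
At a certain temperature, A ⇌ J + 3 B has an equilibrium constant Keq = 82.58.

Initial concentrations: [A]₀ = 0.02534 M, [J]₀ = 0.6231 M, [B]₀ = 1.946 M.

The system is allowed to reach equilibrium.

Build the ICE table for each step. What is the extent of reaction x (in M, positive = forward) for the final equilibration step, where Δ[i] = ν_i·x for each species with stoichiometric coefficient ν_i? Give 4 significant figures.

Q₀ = 181.2 vs Keq = 82.58 ⇒ Q>K, reverse
Step 1:
                    A           J           B
  I           0.02534      0.6231       1.946
  C           0.02278    -0.02278    -0.06835
  E           0.04812      0.6003       1.878
  solve Keq expr → x = -0.02278; check Q = 82.58

x = -0.02278 M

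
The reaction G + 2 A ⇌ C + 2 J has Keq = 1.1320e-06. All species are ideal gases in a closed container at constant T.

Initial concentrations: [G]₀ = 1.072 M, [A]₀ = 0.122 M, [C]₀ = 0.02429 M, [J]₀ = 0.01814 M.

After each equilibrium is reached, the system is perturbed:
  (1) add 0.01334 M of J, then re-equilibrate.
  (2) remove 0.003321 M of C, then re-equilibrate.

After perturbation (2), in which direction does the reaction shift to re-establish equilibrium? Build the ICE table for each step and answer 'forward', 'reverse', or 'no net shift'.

Direction: forward

Q₀ = 5.0094e-04 vs Keq = 1.1320e-06 ⇒ Q>K, reverse
Step 1:
                    G           A           C           J
  Initial       1.072       0.122     0.02429     0.01814
  Change     0.008459     0.01692   -0.008459    -0.01692
  Equil          1.08      0.1389     0.01583    0.001221
  solve Keq expr → x = -0.008459; check Q = 1.1320e-06
Then add 0.01334 M of J.
Step 2:
                    G           A           C           J
  Initial        1.08      0.1389     0.01583     0.01456
  Change     0.006413     0.01283   -0.006413    -0.01283
  Equil         1.087      0.1517    0.009417    0.001734
  solve Keq expr → x = -0.006413; check Q = 1.1320e-06
Then remove 0.003321 M of C.
Step 3:
                    G           A           C           J
  Initial       1.087      0.1517    0.006096    0.001734
  Change  -1.9134e-04 -3.8268e-04  1.9134e-04  3.8268e-04
  Equil         1.087      0.1514    0.006288    0.002117
  solve Keq expr → x = 1.9134e-04; check Q = 1.1320e-06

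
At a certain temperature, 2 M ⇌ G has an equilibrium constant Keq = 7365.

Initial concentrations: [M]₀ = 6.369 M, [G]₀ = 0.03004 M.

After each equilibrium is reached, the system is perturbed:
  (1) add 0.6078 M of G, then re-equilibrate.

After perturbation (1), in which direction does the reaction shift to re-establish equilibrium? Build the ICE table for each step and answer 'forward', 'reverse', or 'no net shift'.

Direction: reverse

Q₀ = 7.4056e-04 vs Keq = 7365 ⇒ Q<K, forward
Step 1:
                    M           G
  Initial       6.369     0.03004
  Change       -6.348       3.174
  Equil       0.02086       3.204
  solve Keq expr → x = 3.174; check Q = 7365
Then add 0.6078 M of G.
Step 2:
                    M           G
  Initial     0.02086       3.812
  Change      0.00189 -9.4481e-04
  Equil       0.02275       3.811
  solve Keq expr → x = -9.4481e-04; check Q = 7365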